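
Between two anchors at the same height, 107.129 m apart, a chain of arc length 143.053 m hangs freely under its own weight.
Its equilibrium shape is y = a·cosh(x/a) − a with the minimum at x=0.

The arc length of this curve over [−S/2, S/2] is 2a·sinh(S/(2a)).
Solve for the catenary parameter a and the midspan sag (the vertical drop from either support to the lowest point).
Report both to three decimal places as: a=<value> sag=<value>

a=39.532 sag=42.192

seed: a₀ = √(S³/(24(L−S))) = √(107.129³/(24·35.924)) = 37.762663
iter 1: u=1.418451  f(a)=+3.792e+00  f'(a)=-2.314e+00  a ← 37.762663 − (+3.792e+00/-2.314e+00) = 39.401402
iter 2: u=1.359457  f(a)=+2.608e-01  f'(a)=-2.006e+00  a ← 39.401402 − (+2.608e-01/-2.006e+00) = 39.531437
iter 3: u=1.354985  f(a)=+1.435e-03  f'(a)=-1.984e+00  a ← 39.531437 − (+1.435e-03/-1.984e+00) = 39.532161
iter 4: u=1.354960  f(a)=+4.399e-08  f'(a)=-1.984e+00  a ← 39.532161 − (+4.399e-08/-1.984e+00) = 39.532161
iter 5: u=1.354960  f(a)=-2.842e-14  f'(a)=-1.984e+00  a ← 39.532161 − (-2.842e-14/-1.984e+00) = 39.532161
converged: |Δa| < 1e-12 after 5 iterations
sag = a·(cosh(S/(2a)) − 1) = 39.532161·(cosh(1.354960) − 1) = 42.191960
T_max/T_min = cosh(S/(2a)) = 2.067282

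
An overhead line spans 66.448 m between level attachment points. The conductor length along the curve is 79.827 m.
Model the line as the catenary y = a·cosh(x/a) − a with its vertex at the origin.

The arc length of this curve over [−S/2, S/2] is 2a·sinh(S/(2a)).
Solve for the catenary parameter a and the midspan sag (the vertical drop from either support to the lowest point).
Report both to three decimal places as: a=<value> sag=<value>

a=31.101 sag=19.499

seed: a₀ = √(S³/(24(L−S))) = √(66.448³/(24·13.379)) = 30.227722
iter 1: u=1.099124  f(a)=+8.318e-01  f'(a)=-9.969e-01  a ← 30.227722 − (+8.318e-01/-9.969e-01) = 31.062111
iter 2: u=1.069599  f(a)=+3.568e-02  f'(a)=-9.130e-01  a ← 31.062111 − (+3.568e-02/-9.130e-01) = 31.101195
iter 3: u=1.068255  f(a)=+7.219e-05  f'(a)=-9.093e-01  a ← 31.101195 − (+7.219e-05/-9.093e-01) = 31.101275
iter 4: u=1.068252  f(a)=+2.968e-10  f'(a)=-9.093e-01  a ← 31.101275 − (+2.968e-10/-9.093e-01) = 31.101275
iter 5: u=1.068252  f(a)=+1.421e-14  f'(a)=-9.093e-01  a ← 31.101275 − (+1.421e-14/-9.093e-01) = 31.101275
converged: |Δa| < 1e-12 after 5 iterations
sag = a·(cosh(S/(2a)) − 1) = 31.101275·(cosh(1.068252) − 1) = 19.498891
T_max/T_min = cosh(S/(2a)) = 1.626948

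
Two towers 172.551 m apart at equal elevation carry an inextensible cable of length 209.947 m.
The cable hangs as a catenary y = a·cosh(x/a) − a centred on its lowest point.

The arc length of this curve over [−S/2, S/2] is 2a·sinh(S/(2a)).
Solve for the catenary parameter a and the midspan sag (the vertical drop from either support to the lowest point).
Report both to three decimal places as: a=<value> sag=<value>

seed: a₀ = √(S³/(24(L−S))) = √(172.551³/(24·37.396)) = 75.658552
iter 1: u=1.140327  f(a)=+2.508e+00  f'(a)=-1.123e+00  a ← 75.658552 − (+2.508e+00/-1.123e+00) = 77.891479
iter 2: u=1.107637  f(a)=+1.153e-01  f'(a)=-1.022e+00  a ← 77.891479 − (+1.153e-01/-1.022e+00) = 78.004303
iter 3: u=1.106035  f(a)=+2.698e-04  f'(a)=-1.017e+00  a ← 78.004303 − (+2.698e-04/-1.017e+00) = 78.004569
iter 4: u=1.106031  f(a)=+1.484e-09  f'(a)=-1.017e+00  a ← 78.004569 − (+1.484e-09/-1.017e+00) = 78.004569
iter 5: u=1.106031  f(a)=+2.842e-14  f'(a)=-1.017e+00  a ← 78.004569 − (+2.842e-14/-1.017e+00) = 78.004569
converged: |Δa| < 1e-12 after 5 iterations
sag = a·(cosh(S/(2a)) − 1) = 78.004569·(cosh(1.106031) − 1) = 52.778261
T_max/T_min = cosh(S/(2a)) = 1.676605

a=78.005 sag=52.778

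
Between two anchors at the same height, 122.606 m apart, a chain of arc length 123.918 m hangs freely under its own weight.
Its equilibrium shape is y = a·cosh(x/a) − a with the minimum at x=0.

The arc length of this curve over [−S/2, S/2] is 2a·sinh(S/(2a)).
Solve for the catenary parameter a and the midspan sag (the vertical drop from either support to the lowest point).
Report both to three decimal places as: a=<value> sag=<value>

a=242.320 sag=7.796

seed: a₀ = √(S³/(24(L−S))) = √(122.606³/(24·1.312)) = 241.932965
iter 1: u=0.253388  f(a)=+4.218e-03  f'(a)=-1.092e-02  a ← 241.932965 − (+4.218e-03/-1.092e-02) = 242.319409
iter 2: u=0.252984  f(a)=+1.013e-05  f'(a)=-1.086e-02  a ← 242.319409 − (+1.013e-05/-1.086e-02) = 242.320341
iter 3: u=0.252983  f(a)=+5.871e-11  f'(a)=-1.086e-02  a ← 242.320341 − (+5.871e-11/-1.086e-02) = 242.320341
iter 4: u=0.252983  f(a)=+0.000e+00  f'(a)=-1.086e-02  a ← 242.320341 − (+0.000e+00/-1.086e-02) = 242.320341
converged: |Δa| < 1e-12 after 4 iterations
sag = a·(cosh(S/(2a)) − 1) = 242.320341·(cosh(0.252983) − 1) = 7.795763
T_max/T_min = cosh(S/(2a)) = 1.032171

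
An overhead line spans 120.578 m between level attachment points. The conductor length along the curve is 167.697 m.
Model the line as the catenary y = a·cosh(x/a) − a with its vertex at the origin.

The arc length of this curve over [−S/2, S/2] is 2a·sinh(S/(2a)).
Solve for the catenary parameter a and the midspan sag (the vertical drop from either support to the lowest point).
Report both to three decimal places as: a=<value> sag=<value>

a=41.500 sag=52.056

seed: a₀ = √(S³/(24(L−S))) = √(120.578³/(24·47.119)) = 39.372996
iter 1: u=1.531227  f(a)=+5.843e+00  f'(a)=-3.004e+00  a ← 39.372996 − (+5.843e+00/-3.004e+00) = 41.318078
iter 2: u=1.459143  f(a)=+4.609e-01  f'(a)=-2.547e+00  a ← 41.318078 − (+4.609e-01/-2.547e+00) = 41.499021
iter 3: u=1.452781  f(a)=+3.410e-03  f'(a)=-2.509e+00  a ← 41.499021 − (+3.410e-03/-2.509e+00) = 41.500380
iter 4: u=1.452734  f(a)=+1.898e-07  f'(a)=-2.509e+00  a ← 41.500380 − (+1.898e-07/-2.509e+00) = 41.500380
iter 5: u=1.452734  f(a)=+0.000e+00  f'(a)=-2.509e+00  a ← 41.500380 − (+0.000e+00/-2.509e+00) = 41.500380
converged: |Δa| < 1e-12 after 5 iterations
sag = a·(cosh(S/(2a)) − 1) = 41.500380·(cosh(1.452734) − 1) = 52.056301
T_max/T_min = cosh(S/(2a)) = 2.254357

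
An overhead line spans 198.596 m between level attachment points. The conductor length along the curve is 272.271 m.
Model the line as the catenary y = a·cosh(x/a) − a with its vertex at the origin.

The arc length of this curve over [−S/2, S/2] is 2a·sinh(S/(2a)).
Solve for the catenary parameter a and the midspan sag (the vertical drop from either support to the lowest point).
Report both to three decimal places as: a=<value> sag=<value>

a=69.983 sag=83.087

seed: a₀ = √(S³/(24(L−S))) = √(198.596³/(24·73.675)) = 66.556435
iter 1: u=1.491937  f(a)=+8.648e+00  f'(a)=-2.748e+00  a ← 66.556435 − (+8.648e+00/-2.748e+00) = 69.703928
iter 2: u=1.424568  f(a)=+6.513e-01  f'(a)=-2.348e+00  a ← 69.703928 − (+6.513e-01/-2.348e+00) = 69.981317
iter 3: u=1.418922  f(a)=+4.359e-03  f'(a)=-2.317e+00  a ← 69.981317 − (+4.359e-03/-2.317e+00) = 69.983199
iter 4: u=1.418883  f(a)=+1.982e-07  f'(a)=-2.316e+00  a ← 69.983199 − (+1.982e-07/-2.316e+00) = 69.983199
iter 5: u=1.418883  f(a)=-5.684e-14  f'(a)=-2.316e+00  a ← 69.983199 − (-5.684e-14/-2.316e+00) = 69.983199
converged: |Δa| < 1e-12 after 5 iterations
sag = a·(cosh(S/(2a)) − 1) = 69.983199·(cosh(1.418883) − 1) = 83.087120
T_max/T_min = cosh(S/(2a)) = 2.187244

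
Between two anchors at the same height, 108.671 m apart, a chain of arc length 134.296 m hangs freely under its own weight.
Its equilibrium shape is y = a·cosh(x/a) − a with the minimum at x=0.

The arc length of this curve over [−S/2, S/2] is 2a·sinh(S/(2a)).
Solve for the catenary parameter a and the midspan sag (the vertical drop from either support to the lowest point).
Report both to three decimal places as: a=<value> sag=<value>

a=47.216 sag=34.871

seed: a₀ = √(S³/(24(L−S))) = √(108.671³/(24·25.625)) = 45.680720
iter 1: u=1.189462  f(a)=+1.875e+00  f'(a)=-1.289e+00  a ← 45.680720 − (+1.875e+00/-1.289e+00) = 47.135483
iter 2: u=1.152752  f(a)=+9.330e-02  f'(a)=-1.164e+00  a ← 47.135483 − (+9.330e-02/-1.164e+00) = 47.215667
iter 3: u=1.150794  f(a)=+2.578e-04  f'(a)=-1.157e+00  a ← 47.215667 − (+2.578e-04/-1.157e+00) = 47.215890
iter 4: u=1.150788  f(a)=+1.979e-09  f'(a)=-1.157e+00  a ← 47.215890 − (+1.979e-09/-1.157e+00) = 47.215890
iter 5: u=1.150788  f(a)=+2.842e-14  f'(a)=-1.157e+00  a ← 47.215890 − (+2.842e-14/-1.157e+00) = 47.215890
converged: |Δa| < 1e-12 after 5 iterations
sag = a·(cosh(S/(2a)) − 1) = 47.215890·(cosh(1.150788) − 1) = 34.870614
T_max/T_min = cosh(S/(2a)) = 1.738536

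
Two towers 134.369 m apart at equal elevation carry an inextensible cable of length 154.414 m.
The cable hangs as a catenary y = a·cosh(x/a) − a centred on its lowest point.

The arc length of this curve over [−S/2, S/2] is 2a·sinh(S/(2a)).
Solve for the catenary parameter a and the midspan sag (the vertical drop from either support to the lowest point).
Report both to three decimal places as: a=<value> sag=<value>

seed: a₀ = √(S³/(24(L−S))) = √(134.369³/(24·20.045)) = 71.013346
iter 1: u=0.946083  f(a)=+9.164e-01  f'(a)=-6.167e-01  a ← 71.013346 − (+9.164e-01/-6.167e-01) = 72.499356
iter 2: u=0.926691  f(a)=+2.956e-02  f'(a)=-5.775e-01  a ← 72.499356 − (+2.956e-02/-5.775e-01) = 72.550534
iter 3: u=0.926037  f(a)=+3.301e-05  f'(a)=-5.762e-01  a ← 72.550534 − (+3.301e-05/-5.762e-01) = 72.550591
iter 4: u=0.926037  f(a)=+4.127e-11  f'(a)=-5.762e-01  a ← 72.550591 − (+4.127e-11/-5.762e-01) = 72.550591
converged: |Δa| < 1e-12 after 4 iterations
sag = a·(cosh(S/(2a)) − 1) = 72.550591·(cosh(0.926037) − 1) = 33.395193
T_max/T_min = cosh(S/(2a)) = 1.460302

a=72.551 sag=33.395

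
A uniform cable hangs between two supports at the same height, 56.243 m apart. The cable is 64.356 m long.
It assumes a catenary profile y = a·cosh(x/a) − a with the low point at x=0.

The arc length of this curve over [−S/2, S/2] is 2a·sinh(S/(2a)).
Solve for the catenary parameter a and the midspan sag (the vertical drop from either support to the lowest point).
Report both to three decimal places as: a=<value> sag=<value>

seed: a₀ = √(S³/(24(L−S))) = √(56.243³/(24·8.113)) = 30.227787
iter 1: u=0.930320  f(a)=+3.584e-01  f'(a)=-5.847e-01  a ← 30.227787 − (+3.584e-01/-5.847e-01) = 30.840759
iter 2: u=0.911829  f(a)=+1.119e-02  f'(a)=-5.487e-01  a ← 30.840759 − (+1.119e-02/-5.487e-01) = 30.861157
iter 3: u=0.911226  f(a)=+1.169e-05  f'(a)=-5.476e-01  a ← 30.861157 − (+1.169e-05/-5.476e-01) = 30.861178
iter 4: u=0.911226  f(a)=+1.279e-11  f'(a)=-5.476e-01  a ← 30.861178 − (+1.279e-11/-5.476e-01) = 30.861178
converged: |Δa| < 1e-12 after 4 iterations
sag = a·(cosh(S/(2a)) − 1) = 30.861178·(cosh(0.911226) − 1) = 13.723976
T_max/T_min = cosh(S/(2a)) = 1.444700

a=30.861 sag=13.724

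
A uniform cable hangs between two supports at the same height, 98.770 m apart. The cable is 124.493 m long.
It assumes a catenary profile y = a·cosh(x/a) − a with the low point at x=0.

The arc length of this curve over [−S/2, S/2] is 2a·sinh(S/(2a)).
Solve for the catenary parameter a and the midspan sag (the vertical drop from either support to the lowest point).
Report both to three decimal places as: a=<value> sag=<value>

a=40.966 sag=33.551

seed: a₀ = √(S³/(24(L−S))) = √(98.770³/(24·25.723)) = 39.506736
iter 1: u=1.250040  f(a)=+2.086e+00  f'(a)=-1.517e+00  a ← 39.506736 − (+2.086e+00/-1.517e+00) = 40.881575
iter 2: u=1.208001  f(a)=+1.138e-01  f'(a)=-1.356e+00  a ← 40.881575 − (+1.138e-01/-1.356e+00) = 40.965540
iter 3: u=1.205525  f(a)=+3.824e-04  f'(a)=-1.347e+00  a ← 40.965540 − (+3.824e-04/-1.347e+00) = 40.965824
iter 4: u=1.205517  f(a)=+4.345e-09  f'(a)=-1.347e+00  a ← 40.965824 − (+4.345e-09/-1.347e+00) = 40.965824
iter 5: u=1.205517  f(a)=+2.842e-14  f'(a)=-1.347e+00  a ← 40.965824 − (+2.842e-14/-1.347e+00) = 40.965824
converged: |Δa| < 1e-12 after 5 iterations
sag = a·(cosh(S/(2a)) − 1) = 40.965824·(cosh(1.205517) − 1) = 33.551459
T_max/T_min = cosh(S/(2a)) = 1.819011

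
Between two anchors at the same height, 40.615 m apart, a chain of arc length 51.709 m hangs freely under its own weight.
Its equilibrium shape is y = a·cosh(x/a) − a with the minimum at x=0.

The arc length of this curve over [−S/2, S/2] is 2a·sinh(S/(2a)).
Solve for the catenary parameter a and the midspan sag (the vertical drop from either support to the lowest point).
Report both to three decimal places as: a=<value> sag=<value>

a=16.476 sag=14.182

seed: a₀ = √(S³/(24(L−S))) = √(40.615³/(24·11.094)) = 15.862805
iter 1: u=1.280196  f(a)=+9.454e-01  f'(a)=-1.642e+00  a ← 15.862805 − (+9.454e-01/-1.642e+00) = 16.438626
iter 2: u=1.235353  f(a)=+5.392e-02  f'(a)=-1.459e+00  a ← 16.438626 − (+5.392e-02/-1.459e+00) = 16.475570
iter 3: u=1.232583  f(a)=+1.988e-04  f'(a)=-1.449e+00  a ← 16.475570 − (+1.988e-04/-1.449e+00) = 16.475707
iter 4: u=1.232572  f(a)=+2.726e-09  f'(a)=-1.449e+00  a ← 16.475707 − (+2.726e-09/-1.449e+00) = 16.475707
iter 5: u=1.232572  f(a)=-7.105e-15  f'(a)=-1.449e+00  a ← 16.475707 − (-7.105e-15/-1.449e+00) = 16.475707
converged: |Δa| < 1e-12 after 5 iterations
sag = a·(cosh(S/(2a)) − 1) = 16.475707·(cosh(1.232572) − 1) = 14.182148
T_max/T_min = cosh(S/(2a)) = 1.860791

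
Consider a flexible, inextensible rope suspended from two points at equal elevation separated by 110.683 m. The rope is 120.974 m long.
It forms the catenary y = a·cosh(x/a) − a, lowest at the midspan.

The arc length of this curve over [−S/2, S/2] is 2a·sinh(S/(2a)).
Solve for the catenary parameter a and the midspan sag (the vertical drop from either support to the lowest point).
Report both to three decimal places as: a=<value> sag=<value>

seed: a₀ = √(S³/(24(L−S))) = √(110.683³/(24·10.291)) = 74.094671
iter 1: u=0.746903  f(a)=+2.909e-01  f'(a)=-2.936e-01  a ← 74.094671 − (+2.909e-01/-2.936e-01) = 75.085485
iter 2: u=0.737047  f(a)=+5.938e-03  f'(a)=-2.817e-01  a ← 75.085485 − (+5.938e-03/-2.817e-01) = 75.106562
iter 3: u=0.736840  f(a)=+2.588e-06  f'(a)=-2.815e-01  a ← 75.106562 − (+2.588e-06/-2.815e-01) = 75.106571
iter 4: u=0.736840  f(a)=+5.116e-13  f'(a)=-2.815e-01  a ← 75.106571 − (+5.116e-13/-2.815e-01) = 75.106571
converged: |Δa| < 1e-12 after 4 iterations
sag = a·(cosh(S/(2a)) − 1) = 75.106571·(cosh(0.736840) − 1) = 21.328247
T_max/T_min = cosh(S/(2a)) = 1.283973

a=75.107 sag=21.328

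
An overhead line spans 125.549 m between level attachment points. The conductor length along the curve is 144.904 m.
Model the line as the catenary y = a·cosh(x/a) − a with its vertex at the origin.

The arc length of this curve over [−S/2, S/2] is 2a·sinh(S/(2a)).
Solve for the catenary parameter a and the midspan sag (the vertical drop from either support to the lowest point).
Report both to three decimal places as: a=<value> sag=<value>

a=66.729 sag=31.770

seed: a₀ = √(S³/(24(L−S))) = √(125.549³/(24·19.355)) = 65.270611
iter 1: u=0.961758  f(a)=+9.151e-01  f'(a)=-6.498e-01  a ← 65.270611 − (+9.151e-01/-6.498e-01) = 66.678980
iter 2: u=0.941444  f(a)=+3.046e-02  f'(a)=-6.072e-01  a ← 66.678980 − (+3.046e-02/-6.072e-01) = 66.729143
iter 3: u=0.940736  f(a)=+3.631e-05  f'(a)=-6.057e-01  a ← 66.729143 − (+3.631e-05/-6.057e-01) = 66.729203
iter 4: u=0.940735  f(a)=+5.178e-11  f'(a)=-6.057e-01  a ← 66.729203 − (+5.178e-11/-6.057e-01) = 66.729203
iter 5: u=0.940735  f(a)=-2.842e-14  f'(a)=-6.057e-01  a ← 66.729203 − (-2.842e-14/-6.057e-01) = 66.729203
converged: |Δa| < 1e-12 after 5 iterations
sag = a·(cosh(S/(2a)) − 1) = 66.729203·(cosh(0.940735) − 1) = 31.769928
T_max/T_min = cosh(S/(2a)) = 1.476102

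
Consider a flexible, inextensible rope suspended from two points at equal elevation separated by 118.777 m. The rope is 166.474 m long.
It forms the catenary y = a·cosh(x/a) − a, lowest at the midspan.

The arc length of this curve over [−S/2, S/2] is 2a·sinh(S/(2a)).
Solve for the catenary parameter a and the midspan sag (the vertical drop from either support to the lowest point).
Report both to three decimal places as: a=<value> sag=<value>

a=40.380 sag=52.134

seed: a₀ = √(S³/(24(L−S))) = √(118.777³/(24·47.697)) = 38.260212
iter 1: u=1.552226  f(a)=+6.087e+00  f'(a)=-3.148e+00  a ← 38.260212 − (+6.087e+00/-3.148e+00) = 40.193756
iter 2: u=1.477555  f(a)=+4.919e-01  f'(a)=-2.658e+00  a ← 40.193756 − (+4.919e-01/-2.658e+00) = 40.378797
iter 3: u=1.470784  f(a)=+3.835e-03  f'(a)=-2.617e+00  a ← 40.378797 − (+3.835e-03/-2.617e+00) = 40.380262
iter 4: u=1.470731  f(a)=+2.372e-07  f'(a)=-2.616e+00  a ← 40.380262 − (+2.372e-07/-2.616e+00) = 40.380262
iter 5: u=1.470731  f(a)=+0.000e+00  f'(a)=-2.616e+00  a ← 40.380262 − (+0.000e+00/-2.616e+00) = 40.380262
converged: |Δa| < 1e-12 after 5 iterations
sag = a·(cosh(S/(2a)) − 1) = 40.380262·(cosh(1.470731) − 1) = 52.134405
T_max/T_min = cosh(S/(2a)) = 2.291086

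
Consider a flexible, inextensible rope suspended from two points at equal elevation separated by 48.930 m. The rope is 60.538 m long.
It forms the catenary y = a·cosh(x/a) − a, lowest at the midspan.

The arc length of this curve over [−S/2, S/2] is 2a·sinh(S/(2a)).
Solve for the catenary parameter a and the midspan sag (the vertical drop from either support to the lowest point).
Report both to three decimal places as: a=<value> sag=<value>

a=21.199 sag=15.755

seed: a₀ = √(S³/(24(L−S))) = √(48.930³/(24·11.608)) = 20.505884
iter 1: u=1.193072  f(a)=+8.547e-01  f'(a)=-1.302e+00  a ← 20.505884 − (+8.547e-01/-1.302e+00) = 21.162483
iter 2: u=1.156055  f(a)=+4.277e-02  f'(a)=-1.174e+00  a ← 21.162483 − (+4.277e-02/-1.174e+00) = 21.198901
iter 3: u=1.154069  f(a)=+1.196e-04  f'(a)=-1.168e+00  a ← 21.198901 − (+1.196e-04/-1.168e+00) = 21.199003
iter 4: u=1.154064  f(a)=+9.405e-10  f'(a)=-1.168e+00  a ← 21.199003 − (+9.405e-10/-1.168e+00) = 21.199003
iter 5: u=1.154064  f(a)=+0.000e+00  f'(a)=-1.168e+00  a ← 21.199003 − (+0.000e+00/-1.168e+00) = 21.199003
converged: |Δa| < 1e-12 after 5 iterations
sag = a·(cosh(S/(2a)) − 1) = 21.199003·(cosh(1.154064) − 1) = 15.755159
T_max/T_min = cosh(S/(2a)) = 1.743203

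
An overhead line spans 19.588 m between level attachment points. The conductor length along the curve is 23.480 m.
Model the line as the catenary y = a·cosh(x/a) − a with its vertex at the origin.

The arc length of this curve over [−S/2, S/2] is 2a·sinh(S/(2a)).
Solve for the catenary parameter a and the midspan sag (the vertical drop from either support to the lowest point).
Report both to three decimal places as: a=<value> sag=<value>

a=9.226 sag=5.705

seed: a₀ = √(S³/(24(L−S))) = √(19.588³/(24·3.892)) = 8.970014
iter 1: u=1.091860  f(a)=+2.387e-01  f'(a)=-9.757e-01  a ← 8.970014 − (+2.387e-01/-9.757e-01) = 9.214638
iter 2: u=1.062874  f(a)=+1.011e-02  f'(a)=-8.946e-01  a ← 9.214638 − (+1.011e-02/-8.946e-01) = 9.225942
iter 3: u=1.061572  f(a)=+1.993e-05  f'(a)=-8.911e-01  a ← 9.225942 − (+1.993e-05/-8.911e-01) = 9.225964
iter 4: u=1.061569  f(a)=+7.775e-11  f'(a)=-8.911e-01  a ← 9.225964 − (+7.775e-11/-8.911e-01) = 9.225964
iter 5: u=1.061569  f(a)=-3.553e-15  f'(a)=-8.911e-01  a ← 9.225964 − (-3.553e-15/-8.911e-01) = 9.225964
converged: |Δa| < 1e-12 after 5 iterations
sag = a·(cosh(S/(2a)) − 1) = 9.225964·(cosh(1.061569) − 1) = 5.705413
T_max/T_min = cosh(S/(2a)) = 1.618408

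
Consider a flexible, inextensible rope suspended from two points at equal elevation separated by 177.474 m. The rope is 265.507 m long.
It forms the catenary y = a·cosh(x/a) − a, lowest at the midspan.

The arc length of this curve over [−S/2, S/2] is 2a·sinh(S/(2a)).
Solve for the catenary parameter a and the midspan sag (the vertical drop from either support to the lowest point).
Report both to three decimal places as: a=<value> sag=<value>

a=54.897 sag=88.759

seed: a₀ = √(S³/(24(L−S))) = √(177.474³/(24·88.033)) = 51.436775
iter 1: u=1.725166  f(a)=+1.407e+01  f'(a)=-4.556e+00  a ← 51.436775 − (+1.407e+01/-4.556e+00) = 54.524446
iter 2: u=1.627472  f(a)=+1.366e+00  f'(a)=-3.711e+00  a ← 54.524446 − (+1.366e+00/-3.711e+00) = 54.892661
iter 3: u=1.616555  f(a)=+1.595e-02  f'(a)=-3.624e+00  a ← 54.892661 − (+1.595e-02/-3.624e+00) = 54.897061
iter 4: u=1.616425  f(a)=+2.229e-06  f'(a)=-3.623e+00  a ← 54.897061 − (+2.229e-06/-3.623e+00) = 54.897062
iter 5: u=1.616425  f(a)=+5.684e-14  f'(a)=-3.623e+00  a ← 54.897062 − (+5.684e-14/-3.623e+00) = 54.897062
converged: |Δa| < 1e-12 after 5 iterations
sag = a·(cosh(S/(2a)) − 1) = 54.897062·(cosh(1.616425) − 1) = 88.759400
T_max/T_min = cosh(S/(2a)) = 2.616833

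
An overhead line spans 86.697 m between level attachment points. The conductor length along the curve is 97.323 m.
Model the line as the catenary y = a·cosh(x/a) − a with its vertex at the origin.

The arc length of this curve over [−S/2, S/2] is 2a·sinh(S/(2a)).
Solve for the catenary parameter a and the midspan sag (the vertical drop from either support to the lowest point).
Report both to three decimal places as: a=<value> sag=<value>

a=51.454 sag=19.366

seed: a₀ = √(S³/(24(L−S))) = √(86.697³/(24·10.626)) = 50.549350
iter 1: u=0.857548  f(a)=+3.976e-01  f'(a)=-4.522e-01  a ← 50.549350 − (+3.976e-01/-4.522e-01) = 51.428734
iter 2: u=0.842885  f(a)=+1.061e-02  f'(a)=-4.283e-01  a ← 51.428734 − (+1.061e-02/-4.283e-01) = 51.453514
iter 3: u=0.842479  f(a)=+8.021e-06  f'(a)=-4.277e-01  a ← 51.453514 − (+8.021e-06/-4.277e-01) = 51.453533
iter 4: u=0.842479  f(a)=+4.590e-12  f'(a)=-4.277e-01  a ← 51.453533 − (+4.590e-12/-4.277e-01) = 51.453533
converged: |Δa| < 1e-12 after 4 iterations
sag = a·(cosh(S/(2a)) − 1) = 51.453533·(cosh(0.842479) − 1) = 19.366010
T_max/T_min = cosh(S/(2a)) = 1.376379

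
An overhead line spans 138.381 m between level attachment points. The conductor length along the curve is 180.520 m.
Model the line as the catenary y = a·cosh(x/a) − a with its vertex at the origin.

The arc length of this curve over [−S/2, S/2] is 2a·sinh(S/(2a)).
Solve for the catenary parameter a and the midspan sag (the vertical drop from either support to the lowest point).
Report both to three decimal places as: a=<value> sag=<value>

seed: a₀ = √(S³/(24(L−S))) = √(138.381³/(24·42.139)) = 51.187859
iter 1: u=1.351697  f(a)=+4.021e+00  f'(a)=-1.968e+00  a ← 51.187859 − (+4.021e+00/-1.968e+00) = 53.231679
iter 2: u=1.299799  f(a)=+2.534e-01  f'(a)=-1.727e+00  a ← 53.231679 − (+2.534e-01/-1.727e+00) = 53.378426
iter 3: u=1.296226  f(a)=+1.156e-03  f'(a)=-1.711e+00  a ← 53.378426 − (+1.156e-03/-1.711e+00) = 53.379101
iter 4: u=1.296210  f(a)=+2.428e-08  f'(a)=-1.711e+00  a ← 53.379101 − (+2.428e-08/-1.711e+00) = 53.379101
iter 5: u=1.296210  f(a)=-2.842e-14  f'(a)=-1.711e+00  a ← 53.379101 − (-2.842e-14/-1.711e+00) = 53.379101
converged: |Δa| < 1e-12 after 5 iterations
sag = a·(cosh(S/(2a)) − 1) = 53.379101·(cosh(1.296210) − 1) = 51.483647
T_max/T_min = cosh(S/(2a)) = 1.964491

a=53.379 sag=51.484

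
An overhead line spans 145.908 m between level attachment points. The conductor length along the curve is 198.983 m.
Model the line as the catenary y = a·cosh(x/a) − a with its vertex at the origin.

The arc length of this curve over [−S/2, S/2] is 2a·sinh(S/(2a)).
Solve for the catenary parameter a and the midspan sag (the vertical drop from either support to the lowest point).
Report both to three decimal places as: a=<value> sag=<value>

seed: a₀ = √(S³/(24(L−S))) = √(145.908³/(24·53.075)) = 49.381927
iter 1: u=1.477342  f(a)=+6.102e+00  f'(a)=-2.657e+00  a ← 49.381927 − (+6.102e+00/-2.657e+00) = 51.678742
iter 2: u=1.411683  f(a)=+4.516e-01  f'(a)=-2.277e+00  a ← 51.678742 − (+4.516e-01/-2.277e+00) = 51.877067
iter 3: u=1.406286  f(a)=+2.910e-03  f'(a)=-2.248e+00  a ← 51.877067 − (+2.910e-03/-2.248e+00) = 51.878361
iter 4: u=1.406251  f(a)=+1.225e-07  f'(a)=-2.247e+00  a ← 51.878361 − (+1.225e-07/-2.247e+00) = 51.878361
iter 5: u=1.406251  f(a)=+0.000e+00  f'(a)=-2.247e+00  a ← 51.878361 − (+0.000e+00/-2.247e+00) = 51.878361
converged: |Δa| < 1e-12 after 5 iterations
sag = a·(cosh(S/(2a)) − 1) = 51.878361·(cosh(1.406251) − 1) = 60.326465
T_max/T_min = cosh(S/(2a)) = 2.162844

a=51.878 sag=60.326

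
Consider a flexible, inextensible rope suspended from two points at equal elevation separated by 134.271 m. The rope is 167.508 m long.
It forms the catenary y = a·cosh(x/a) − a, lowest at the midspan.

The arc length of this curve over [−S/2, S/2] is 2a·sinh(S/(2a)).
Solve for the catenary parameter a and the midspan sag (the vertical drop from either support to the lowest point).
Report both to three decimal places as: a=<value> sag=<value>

a=57.027 sag=44.298

seed: a₀ = √(S³/(24(L−S))) = √(134.271³/(24·33.237)) = 55.087975
iter 1: u=1.218696  f(a)=+2.557e+00  f'(a)=-1.396e+00  a ← 55.087975 − (+2.557e+00/-1.396e+00) = 56.920286
iter 2: u=1.179465  f(a)=+1.331e-01  f'(a)=-1.254e+00  a ← 56.920286 − (+1.331e-01/-1.254e+00) = 57.026470
iter 3: u=1.177269  f(a)=+4.047e-04  f'(a)=-1.246e+00  a ← 57.026470 − (+4.047e-04/-1.246e+00) = 57.026795
iter 4: u=1.177262  f(a)=+3.764e-09  f'(a)=-1.246e+00  a ← 57.026795 − (+3.764e-09/-1.246e+00) = 57.026795
iter 5: u=1.177262  f(a)=+2.842e-14  f'(a)=-1.246e+00  a ← 57.026795 − (+2.842e-14/-1.246e+00) = 57.026795
converged: |Δa| < 1e-12 after 5 iterations
sag = a·(cosh(S/(2a)) − 1) = 57.026795·(cosh(1.177262) − 1) = 44.298364
T_max/T_min = cosh(S/(2a)) = 1.776799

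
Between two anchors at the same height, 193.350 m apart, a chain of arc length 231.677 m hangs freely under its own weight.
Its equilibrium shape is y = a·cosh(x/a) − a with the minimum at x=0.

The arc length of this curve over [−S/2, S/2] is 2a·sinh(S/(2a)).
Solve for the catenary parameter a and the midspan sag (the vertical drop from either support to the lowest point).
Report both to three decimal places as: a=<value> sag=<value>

a=91.170 sag=56.243

seed: a₀ = √(S³/(24(L−S))) = √(193.350³/(24·38.327)) = 88.645814
iter 1: u=1.090576  f(a)=+2.345e+00  f'(a)=-9.720e-01  a ← 88.645814 − (+2.345e+00/-9.720e-01) = 91.058118
iter 2: u=1.061685  f(a)=+9.912e-02  f'(a)=-8.914e-01  a ← 91.058118 − (+9.912e-02/-8.914e-01) = 91.169315
iter 3: u=1.060390  f(a)=+1.945e-04  f'(a)=-8.879e-01  a ← 91.169315 − (+1.945e-04/-8.879e-01) = 91.169534
iter 4: u=1.060387  f(a)=+7.515e-10  f'(a)=-8.879e-01  a ← 91.169534 − (+7.515e-10/-8.879e-01) = 91.169534
iter 5: u=1.060387  f(a)=+2.842e-14  f'(a)=-8.879e-01  a ← 91.169534 − (+2.842e-14/-8.879e-01) = 91.169534
converged: |Δa| < 1e-12 after 5 iterations
sag = a·(cosh(S/(2a)) − 1) = 91.169534·(cosh(1.060387) − 1) = 56.242955
T_max/T_min = cosh(S/(2a)) = 1.616905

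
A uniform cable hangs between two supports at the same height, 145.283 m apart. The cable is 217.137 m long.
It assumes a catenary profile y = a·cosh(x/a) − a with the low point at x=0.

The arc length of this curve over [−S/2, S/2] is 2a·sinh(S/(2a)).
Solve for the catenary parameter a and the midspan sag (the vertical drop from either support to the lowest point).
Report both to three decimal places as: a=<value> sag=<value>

a=44.998 sag=72.526

seed: a₀ = √(S³/(24(L−S))) = √(145.283³/(24·71.854)) = 42.168786
iter 1: u=1.722637  f(a)=+1.145e+01  f'(a)=-4.532e+00  a ← 42.168786 − (+1.145e+01/-4.532e+00) = 44.694202
iter 2: u=1.625300  f(a)=+1.109e+00  f'(a)=-3.693e+00  a ← 44.694202 − (+1.109e+00/-3.693e+00) = 44.994447
iter 3: u=1.614455  f(a)=+1.287e-02  f'(a)=-3.608e+00  a ← 44.994447 − (+1.287e-02/-3.608e+00) = 44.998014
iter 4: u=1.614327  f(a)=+1.779e-06  f'(a)=-3.607e+00  a ← 44.998014 − (+1.779e-06/-3.607e+00) = 44.998015
iter 5: u=1.614327  f(a)=+8.527e-14  f'(a)=-3.607e+00  a ← 44.998015 − (+8.527e-14/-3.607e+00) = 44.998015
converged: |Δa| < 1e-12 after 5 iterations
sag = a·(cosh(S/(2a)) − 1) = 44.998015·(cosh(1.614327) − 1) = 72.526198
T_max/T_min = cosh(S/(2a)) = 2.611764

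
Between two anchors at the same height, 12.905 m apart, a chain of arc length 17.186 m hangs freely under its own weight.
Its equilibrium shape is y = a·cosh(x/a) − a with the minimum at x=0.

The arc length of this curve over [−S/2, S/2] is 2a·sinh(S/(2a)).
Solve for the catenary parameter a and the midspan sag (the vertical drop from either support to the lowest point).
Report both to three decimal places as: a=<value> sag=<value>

a=4.786 sag=5.050

seed: a₀ = √(S³/(24(L−S))) = √(12.905³/(24·4.281)) = 4.573606
iter 1: u=1.410812  f(a)=+4.468e-01  f'(a)=-2.272e+00  a ← 4.573606 − (+4.468e-01/-2.272e+00) = 4.770250
iter 2: u=1.352655  f(a)=+3.043e-02  f'(a)=-1.972e+00  a ← 4.770250 − (+3.043e-02/-1.972e+00) = 4.785680
iter 3: u=1.348293  f(a)=+1.640e-04  f'(a)=-1.951e+00  a ← 4.785680 − (+1.640e-04/-1.951e+00) = 4.785764
iter 4: u=1.348270  f(a)=+4.818e-09  f'(a)=-1.951e+00  a ← 4.785764 − (+4.818e-09/-1.951e+00) = 4.785764
iter 5: u=1.348270  f(a)=+3.553e-15  f'(a)=-1.951e+00  a ← 4.785764 − (+3.553e-15/-1.951e+00) = 4.785764
converged: |Δa| < 1e-12 after 5 iterations
sag = a·(cosh(S/(2a)) − 1) = 4.785764·(cosh(1.348270) − 1) = 5.050048
T_max/T_min = cosh(S/(2a)) = 2.055223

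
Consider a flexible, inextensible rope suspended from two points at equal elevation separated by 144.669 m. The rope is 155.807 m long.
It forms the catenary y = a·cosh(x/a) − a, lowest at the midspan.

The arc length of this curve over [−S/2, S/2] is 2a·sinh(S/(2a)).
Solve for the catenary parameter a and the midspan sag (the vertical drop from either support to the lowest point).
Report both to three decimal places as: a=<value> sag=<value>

a=107.635 sag=25.234

seed: a₀ = √(S³/(24(L−S))) = √(144.669³/(24·11.138)) = 106.427532
iter 1: u=0.679660  f(a)=+2.601e-01  f'(a)=-2.191e-01  a ← 106.427532 − (+2.601e-01/-2.191e-01) = 107.614467
iter 2: u=0.672163  f(a)=+4.415e-03  f'(a)=-2.118e-01  a ← 107.614467 − (+4.415e-03/-2.118e-01) = 107.635318
iter 3: u=0.672033  f(a)=+1.321e-06  f'(a)=-2.116e-01  a ← 107.635318 − (+1.321e-06/-2.116e-01) = 107.635324
iter 4: u=0.672033  f(a)=+8.527e-14  f'(a)=-2.116e-01  a ← 107.635324 − (+8.527e-14/-2.116e-01) = 107.635324
converged: |Δa| < 1e-12 after 4 iterations
sag = a·(cosh(S/(2a)) − 1) = 107.635324·(cosh(0.672033) − 1) = 25.234230
T_max/T_min = cosh(S/(2a)) = 1.234442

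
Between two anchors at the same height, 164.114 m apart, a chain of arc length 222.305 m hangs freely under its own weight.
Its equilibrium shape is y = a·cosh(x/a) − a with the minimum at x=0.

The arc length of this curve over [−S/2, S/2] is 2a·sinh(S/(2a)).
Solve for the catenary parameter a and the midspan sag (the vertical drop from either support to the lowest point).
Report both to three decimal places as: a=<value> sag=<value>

seed: a₀ = √(S³/(24(L−S))) = √(164.114³/(24·58.191)) = 56.258081
iter 1: u=1.458582  f(a)=+6.513e+00  f'(a)=-2.544e+00  a ← 56.258081 − (+6.513e+00/-2.544e+00) = 58.818586
iter 2: u=1.395086  f(a)=+4.710e-01  f'(a)=-2.188e+00  a ← 58.818586 − (+4.710e-01/-2.188e+00) = 59.033884
iter 3: u=1.389998  f(a)=+2.889e-03  f'(a)=-2.161e+00  a ← 59.033884 − (+2.889e-03/-2.161e+00) = 59.035221
iter 4: u=1.389967  f(a)=+1.101e-07  f'(a)=-2.161e+00  a ← 59.035221 − (+1.101e-07/-2.161e+00) = 59.035221
iter 5: u=1.389967  f(a)=+0.000e+00  f'(a)=-2.161e+00  a ← 59.035221 − (+0.000e+00/-2.161e+00) = 59.035221
converged: |Δa| < 1e-12 after 5 iterations
sag = a·(cosh(S/(2a)) − 1) = 59.035221·(cosh(1.389967) − 1) = 66.821982
T_max/T_min = cosh(S/(2a)) = 2.131900

a=59.035 sag=66.822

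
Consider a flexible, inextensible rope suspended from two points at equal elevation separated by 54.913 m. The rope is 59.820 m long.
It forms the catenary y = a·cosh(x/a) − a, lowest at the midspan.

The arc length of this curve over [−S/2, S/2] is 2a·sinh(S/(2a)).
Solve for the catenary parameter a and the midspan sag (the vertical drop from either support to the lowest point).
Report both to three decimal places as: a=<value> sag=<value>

seed: a₀ = √(S³/(24(L−S))) = √(54.913³/(24·4.907)) = 37.497223
iter 1: u=0.732228  f(a)=+1.332e-01  f'(a)=-2.760e-01  a ← 37.497223 − (+1.332e-01/-2.760e-01) = 37.979917
iter 2: u=0.722922  f(a)=+2.616e-03  f'(a)=-2.653e-01  a ← 37.979917 − (+2.616e-03/-2.653e-01) = 37.989780
iter 3: u=0.722734  f(a)=+1.054e-06  f'(a)=-2.651e-01  a ← 37.989780 − (+1.054e-06/-2.651e-01) = 37.989783
iter 4: u=0.722734  f(a)=+1.705e-13  f'(a)=-2.651e-01  a ← 37.989783 − (+1.705e-13/-2.651e-01) = 37.989783
converged: |Δa| < 1e-12 after 4 iterations
sag = a·(cosh(S/(2a)) − 1) = 37.989783·(cosh(0.722734) − 1) = 10.361346
T_max/T_min = cosh(S/(2a)) = 1.272740

a=37.990 sag=10.361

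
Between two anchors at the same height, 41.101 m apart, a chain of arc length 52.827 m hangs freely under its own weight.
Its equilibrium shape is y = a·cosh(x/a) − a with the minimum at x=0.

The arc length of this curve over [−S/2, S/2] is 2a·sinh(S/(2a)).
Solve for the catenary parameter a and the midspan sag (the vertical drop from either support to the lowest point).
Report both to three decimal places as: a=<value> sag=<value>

a=16.340 sag=14.719

seed: a₀ = √(S³/(24(L−S))) = √(41.101³/(24·11.726)) = 15.707173
iter 1: u=1.308351  f(a)=+1.046e+00  f'(a)=-1.765e+00  a ← 15.707173 − (+1.046e+00/-1.765e+00) = 16.299601
iter 2: u=1.260798  f(a)=+6.206e-02  f'(a)=-1.561e+00  a ← 16.299601 − (+6.206e-02/-1.561e+00) = 16.339360
iter 3: u=1.257730  f(a)=+2.492e-04  f'(a)=-1.548e+00  a ← 16.339360 − (+2.492e-04/-1.548e+00) = 16.339521
iter 4: u=1.257717  f(a)=+4.054e-09  f'(a)=-1.548e+00  a ← 16.339521 − (+4.054e-09/-1.548e+00) = 16.339521
iter 5: u=1.257717  f(a)=+7.105e-15  f'(a)=-1.548e+00  a ← 16.339521 − (+7.105e-15/-1.548e+00) = 16.339521
converged: |Δa| < 1e-12 after 5 iterations
sag = a·(cosh(S/(2a)) − 1) = 16.339521·(cosh(1.257717) − 1) = 14.719341
T_max/T_min = cosh(S/(2a)) = 1.900843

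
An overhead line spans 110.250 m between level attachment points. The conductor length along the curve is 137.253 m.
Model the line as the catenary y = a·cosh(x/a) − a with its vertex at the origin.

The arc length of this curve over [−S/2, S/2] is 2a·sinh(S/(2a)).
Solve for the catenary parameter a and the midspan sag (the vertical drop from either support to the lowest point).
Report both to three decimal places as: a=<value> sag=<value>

seed: a₀ = √(S³/(24(L−S))) = √(110.250³/(24·27.003)) = 45.473279
iter 1: u=1.212250  f(a)=+2.055e+00  f'(a)=-1.372e+00  a ← 45.473279 − (+2.055e+00/-1.372e+00) = 46.971524
iter 2: u=1.173583  f(a)=+1.059e-01  f'(a)=-1.233e+00  a ← 46.971524 − (+1.059e-01/-1.233e+00) = 47.057404
iter 3: u=1.171442  f(a)=+3.154e-04  f'(a)=-1.226e+00  a ← 47.057404 − (+3.154e-04/-1.226e+00) = 47.057661
iter 4: u=1.171435  f(a)=+2.813e-09  f'(a)=-1.226e+00  a ← 47.057661 − (+2.813e-09/-1.226e+00) = 47.057661
iter 5: u=1.171435  f(a)=+5.684e-14  f'(a)=-1.226e+00  a ← 47.057661 − (+5.684e-14/-1.226e+00) = 47.057661
converged: |Δa| < 1e-12 after 5 iterations
sag = a·(cosh(S/(2a)) − 1) = 47.057661·(cosh(1.171435) − 1) = 36.153035
T_max/T_min = cosh(S/(2a)) = 1.768271

a=47.058 sag=36.153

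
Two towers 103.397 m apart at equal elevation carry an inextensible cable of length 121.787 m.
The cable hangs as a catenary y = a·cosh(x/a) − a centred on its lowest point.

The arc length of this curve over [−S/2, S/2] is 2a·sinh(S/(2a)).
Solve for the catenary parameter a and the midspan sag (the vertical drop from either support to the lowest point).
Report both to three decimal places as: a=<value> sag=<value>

seed: a₀ = √(S³/(24(L−S))) = √(103.397³/(24·18.390)) = 50.045545
iter 1: u=1.033029  f(a)=+1.007e+00  f'(a)=-8.164e-01  a ← 50.045545 − (+1.007e+00/-8.164e-01) = 51.278444
iter 2: u=1.008192  f(a)=+3.840e-02  f'(a)=-7.552e-01  a ← 51.278444 − (+3.840e-02/-7.552e-01) = 51.329287
iter 3: u=1.007193  f(a)=+6.078e-05  f'(a)=-7.528e-01  a ← 51.329287 − (+6.078e-05/-7.528e-01) = 51.329367
iter 4: u=1.007191  f(a)=+1.529e-10  f'(a)=-7.528e-01  a ← 51.329367 − (+1.529e-10/-7.528e-01) = 51.329367
iter 5: u=1.007191  f(a)=-2.842e-14  f'(a)=-7.528e-01  a ← 51.329367 − (-2.842e-14/-7.528e-01) = 51.329367
converged: |Δa| < 1e-12 after 5 iterations
sag = a·(cosh(S/(2a)) − 1) = 51.329367·(cosh(1.007191) − 1) = 28.311842
T_max/T_min = cosh(S/(2a)) = 1.551572

a=51.329 sag=28.312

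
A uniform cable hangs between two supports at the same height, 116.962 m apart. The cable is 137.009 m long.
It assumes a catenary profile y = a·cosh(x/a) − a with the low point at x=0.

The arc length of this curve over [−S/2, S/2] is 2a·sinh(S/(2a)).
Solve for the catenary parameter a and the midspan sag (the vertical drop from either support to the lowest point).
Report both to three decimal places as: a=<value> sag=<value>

a=59.096 sag=31.376

seed: a₀ = √(S³/(24(L−S))) = √(116.962³/(24·20.047)) = 57.668262
iter 1: u=1.014093  f(a)=+1.056e+00  f'(a)=-7.694e-01  a ← 57.668262 − (+1.056e+00/-7.694e-01) = 59.041237
iter 2: u=0.990511  f(a)=+3.890e-02  f'(a)=-7.137e-01  a ← 59.041237 − (+3.890e-02/-7.137e-01) = 59.095748
iter 3: u=0.989597  f(a)=+5.723e-05  f'(a)=-7.116e-01  a ← 59.095748 − (+5.723e-05/-7.116e-01) = 59.095828
iter 4: u=0.989596  f(a)=+1.242e-10  f'(a)=-7.116e-01  a ← 59.095828 − (+1.242e-10/-7.116e-01) = 59.095828
iter 5: u=0.989596  f(a)=+0.000e+00  f'(a)=-7.116e-01  a ← 59.095828 − (+0.000e+00/-7.116e-01) = 59.095828
converged: |Δa| < 1e-12 after 5 iterations
sag = a·(cosh(S/(2a)) − 1) = 59.095828·(cosh(0.989596) − 1) = 31.376175
T_max/T_min = cosh(S/(2a)) = 1.530937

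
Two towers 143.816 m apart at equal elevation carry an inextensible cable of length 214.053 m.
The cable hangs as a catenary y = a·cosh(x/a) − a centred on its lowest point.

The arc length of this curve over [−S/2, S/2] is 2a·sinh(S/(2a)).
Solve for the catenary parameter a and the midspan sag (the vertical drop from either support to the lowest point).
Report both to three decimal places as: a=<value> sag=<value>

seed: a₀ = √(S³/(24(L−S))) = √(143.816³/(24·70.237)) = 42.007053
iter 1: u=1.711808  f(a)=+1.104e+01  f'(a)=-4.432e+00  a ← 42.007053 − (+1.104e+01/-4.432e+00) = 44.497586
iter 2: u=1.615998  f(a)=+1.058e+00  f'(a)=-3.620e+00  a ← 44.497586 − (+1.058e+00/-3.620e+00) = 44.789818
iter 3: u=1.605454  f(a)=+1.199e-02  f'(a)=-3.538e+00  a ← 44.789818 − (+1.199e-02/-3.538e+00) = 44.793206
iter 4: u=1.605333  f(a)=+1.579e-06  f'(a)=-3.537e+00  a ← 44.793206 − (+1.579e-06/-3.537e+00) = 44.793206
iter 5: u=1.605333  f(a)=+8.527e-14  f'(a)=-3.537e+00  a ← 44.793206 − (+8.527e-14/-3.537e+00) = 44.793206
converged: |Δa| < 1e-12 after 5 iterations
sag = a·(cosh(S/(2a)) − 1) = 44.793206·(cosh(1.605333) − 1) = 71.228787
T_max/T_min = cosh(S/(2a)) = 2.590169

a=44.793 sag=71.229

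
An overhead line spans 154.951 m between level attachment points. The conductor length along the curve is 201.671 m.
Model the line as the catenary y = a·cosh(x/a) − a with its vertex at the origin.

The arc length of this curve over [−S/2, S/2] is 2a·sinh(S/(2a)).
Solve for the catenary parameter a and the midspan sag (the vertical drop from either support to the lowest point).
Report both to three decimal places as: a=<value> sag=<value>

seed: a₀ = √(S³/(24(L−S))) = √(154.951³/(24·46.720)) = 57.601599
iter 1: u=1.345023  f(a)=+4.413e+00  f'(a)=-1.935e+00  a ← 57.601599 − (+4.413e+00/-1.935e+00) = 59.881771
iter 2: u=1.293808  f(a)=+2.755e-01  f'(a)=-1.700e+00  a ← 59.881771 − (+2.755e-01/-1.700e+00) = 60.043817
iter 3: u=1.290316  f(a)=+1.233e-03  f'(a)=-1.685e+00  a ← 60.043817 − (+1.233e-03/-1.685e+00) = 60.044548
iter 4: u=1.290300  f(a)=+2.492e-08  f'(a)=-1.685e+00  a ← 60.044548 − (+2.492e-08/-1.685e+00) = 60.044548
iter 5: u=1.290300  f(a)=-5.684e-14  f'(a)=-1.685e+00  a ← 60.044548 − (-5.684e-14/-1.685e+00) = 60.044548
converged: |Δa| < 1e-12 after 5 iterations
sag = a·(cosh(S/(2a)) − 1) = 60.044548·(cosh(1.290300) − 1) = 57.314498
T_max/T_min = cosh(S/(2a)) = 1.954533

a=60.045 sag=57.314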